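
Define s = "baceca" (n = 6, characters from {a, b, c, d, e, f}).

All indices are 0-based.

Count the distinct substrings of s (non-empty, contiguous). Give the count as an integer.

19

rank | idx | suffix
   0 |   5 | a
   1 |   1 | aceca
   2 |   0 | baceca
   3 |   4 | ca
   4 |   2 | ceca
   5 |   3 | eca

SA = [5, 1, 0, 4, 2, 3]
rank  pair      lcp
   1  s[5:],s[1:]  1  'a'
   2  s[1:],s[0:]  0  ''
   3  s[0:],s[4:]  0  ''
   4  s[4:],s[2:]  1  'c'
   5  s[2:],s[3:]  0  ''

n(n+1)/2 = 6·7/2 = 21
Σ LCP = 0 + 1 + 0 + 0 + 1 + 0 = 2
distinct = 21 − 2 = 19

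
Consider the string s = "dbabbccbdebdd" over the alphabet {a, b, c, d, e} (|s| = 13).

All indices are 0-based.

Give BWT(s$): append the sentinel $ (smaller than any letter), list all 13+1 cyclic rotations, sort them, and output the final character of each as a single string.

rank  rotation        last
    0  $dbabbccbdebdd  d
    1  abbccbdebdd$db  b
    2  babbccbdebdd$d  d
    3  bbccbdebdd$dba  a
    4  bccbdebdd$dbab  b
    5  bdd$dbabbccbde  e
    6  bdebdd$dbabbcc  c
    7  cbdebdd$dbabbc  c
    8  ccbdebdd$dbabb  b
    9  d$dbabbccbdebd  d
   10  dbabbccbdebdd$  $
   11  dd$dbabbccbdeb  b
   12  debdd$dbabbccb  b
   13  ebdd$dbabbccbd  d

dbdabeccbd$bbd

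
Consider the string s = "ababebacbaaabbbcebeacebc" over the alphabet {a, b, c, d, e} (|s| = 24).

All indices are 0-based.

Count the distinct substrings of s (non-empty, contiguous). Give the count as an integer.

rank→(start, suffix):
  0 → (9, 'aaabbbcebeacebc')
  1 → (10, 'aabbbcebeacebc')
  2 → (0, 'ababebacbaaabbbcebeacebc')
  3 → (11, 'abbbcebeacebc')
  4 → (2, 'abebacbaaabbbcebeacebc')
  5 → (6, 'acbaaabbbcebeacebc')
  6 → (19, 'acebc')
  7 → (8, 'baaabbbcebeacebc')
  8 → (1, 'babebacbaaabbbcebeacebc')
  9 → (5, 'bacbaaabbbcebeacebc')
  10 → (12, 'bbbcebeacebc')
  11 → (13, 'bbcebeacebc')
  12 → (22, 'bc')
  13 → (14, 'bcebeacebc')
  14 → (17, 'beacebc')
  15 → (3, 'bebacbaaabbbcebeacebc')
  16 → (23, 'c')
  17 → (7, 'cbaaabbbcebeacebc')
  18 → (20, 'cebc')
  19 → (15, 'cebeacebc')
  20 → (18, 'eacebc')
  21 → (4, 'ebacbaaabbbcebeacebc')
  22 → (21, 'ebc')
  23 → (16, 'ebeacebc')

SA = [9, 10, 0, 11, 2, 6, 19, 8, 1, 5, 12, 13, 22, 14, 17, 3, 23, 7, 20, 15, 18, 4, 21, 16]
[i] adj suffixes → lcp
  [1] 9/10 → 2 ('aa')
  [2] 10/0 → 1 ('a')
  [3] 0/11 → 2 ('ab')
  [4] 11/2 → 2 ('ab')
  [5] 2/6 → 1 ('a')
  [6] 6/19 → 2 ('ac')
  [7] 19/8 → 0 ('')
  [8] 8/1 → 2 ('ba')
  [9] 1/5 → 2 ('ba')
  [10] 5/12 → 1 ('b')
  [11] 12/13 → 2 ('bb')
  [12] 13/22 → 1 ('b')
  [13] 22/14 → 2 ('bc')
  [14] 14/17 → 1 ('b')
  [15] 17/3 → 2 ('be')
  [16] 3/23 → 0 ('')
  [17] 23/7 → 1 ('c')
  [18] 7/20 → 1 ('c')
  [19] 20/15 → 3 ('ceb')
  [20] 15/18 → 0 ('')
  [21] 18/4 → 1 ('e')
  [22] 4/21 → 2 ('eb')
  [23] 21/16 → 2 ('eb')

n(n+1)/2 = 24·25/2 = 300
Σ LCP = 0 + 2 + 1 + 2 + 2 + 1 + 2 + 0 + 2 + 2 + 1 + 2 + 1 + 2 + 1 + 2 + 0 + 1 + 1 + 3 + 0 + 1 + 2 + 2 = 33
distinct = 300 − 33 = 267

267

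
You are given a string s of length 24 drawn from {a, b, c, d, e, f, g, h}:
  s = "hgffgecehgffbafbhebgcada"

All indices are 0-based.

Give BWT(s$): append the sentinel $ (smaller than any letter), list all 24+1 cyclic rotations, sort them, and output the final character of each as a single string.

adcbfefgeahgcfaggfbfhhbe$

rank  rotation                   last
    0  $hgffgecehgffbafbhebgcada  a
    1  a$hgffgecehgffbafbhebgcad  d
    2  ada$hgffgecehgffbafbhebgc  c
    3  afbhebgcada$hgffgecehgffb  b
    4  bafbhebgcada$hgffgecehgff  f
    5  bgcada$hgffgecehgffbafbhe  e
    6  bhebgcada$hgffgecehgffbaf  f
    7  cada$hgffgecehgffbafbhebg  g
    8  cehgffbafbhebgcada$hgffge  e
    9  da$hgffgecehgffbafbhebgca  a
   10  ebgcada$hgffgecehgffbafbh  h
   11  ecehgffbafbhebgcada$hgffg  g
   12  ehgffbafbhebgcada$hgffgec  c
   13  fbafbhebgcada$hgffgecehgf  f
   14  fbhebgcada$hgffgecehgffba  a
   15  ffbafbhebgcada$hgffgecehg  g
   16  ffgecehgffbafbhebgcada$hg  g
   17  fgecehgffbafbhebgcada$hgf  f
   18  gcada$hgffgecehgffbafbheb  b
   19  gecehgffbafbhebgcada$hgff  f
   20  gffbafbhebgcada$hgffgeceh  h
   21  gffgecehgffbafbhebgcada$h  h
   22  hebgcada$hgffgecehgffbafb  b
   23  hgffbafbhebgcada$hgffgece  e
   24  hgffgecehgffbafbhebgcada$  $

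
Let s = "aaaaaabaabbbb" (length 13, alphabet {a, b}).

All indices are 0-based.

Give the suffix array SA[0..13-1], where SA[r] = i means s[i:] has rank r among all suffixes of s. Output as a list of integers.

[0, 1, 2, 3, 4, 7, 5, 8, 12, 6, 11, 10, 9]

sorted suffixes:
  #0 SA[0]=0  'aaaaaabaabbbb'
  #1 SA[1]=1  'aaaaabaabbbb'
  #2 SA[2]=2  'aaaabaabbbb'
  #3 SA[3]=3  'aaabaabbbb'
  #4 SA[4]=4  'aabaabbbb'
  #5 SA[5]=7  'aabbbb'
  #6 SA[6]=5  'abaabbbb'
  #7 SA[7]=8  'abbbb'
  #8 SA[8]=12  'b'
  #9 SA[9]=6  'baabbbb'
  #10 SA[10]=11  'bb'
  #11 SA[11]=10  'bbb'
  #12 SA[12]=9  'bbbb'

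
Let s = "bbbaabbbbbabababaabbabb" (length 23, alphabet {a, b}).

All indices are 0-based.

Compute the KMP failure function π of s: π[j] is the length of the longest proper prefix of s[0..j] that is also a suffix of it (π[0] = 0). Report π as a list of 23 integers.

[0, 1, 2, 0, 0, 1, 2, 3, 3, 3, 4, 1, 0, 1, 0, 1, 0, 0, 1, 2, 0, 1, 2]

π[0] = 0
j=1 s[j]='b': π[1]=1 (border 'b')
j=2 s[j]='b': π[2]=2 (border 'bb')
j=3 s[j]='a': k: 2→1→0; π[3]=0 (border '')
j=4 s[j]='a': π[4]=0 (border '')
j=5 s[j]='b': π[5]=1 (border 'b')
j=6 s[j]='b': π[6]=2 (border 'bb')
j=7 s[j]='b': π[7]=3 (border 'bbb')
j=8 s[j]='b': k: 3→2; π[8]=3 (border 'bbb')
j=9 s[j]='b': k: 3→2; π[9]=3 (border 'bbb')
j=10 s[j]='a': π[10]=4 (border 'bbba')
j=11 s[j]='b': k: 4→0; π[11]=1 (border 'b')
j=12 s[j]='a': k: 1→0; π[12]=0 (border '')
j=13 s[j]='b': π[13]=1 (border 'b')
j=14 s[j]='a': k: 1→0; π[14]=0 (border '')
j=15 s[j]='b': π[15]=1 (border 'b')
j=16 s[j]='a': k: 1→0; π[16]=0 (border '')
j=17 s[j]='a': π[17]=0 (border '')
j=18 s[j]='b': π[18]=1 (border 'b')
j=19 s[j]='b': π[19]=2 (border 'bb')
j=20 s[j]='a': k: 2→1→0; π[20]=0 (border '')
j=21 s[j]='b': π[21]=1 (border 'b')
j=22 s[j]='b': π[22]=2 (border 'bb')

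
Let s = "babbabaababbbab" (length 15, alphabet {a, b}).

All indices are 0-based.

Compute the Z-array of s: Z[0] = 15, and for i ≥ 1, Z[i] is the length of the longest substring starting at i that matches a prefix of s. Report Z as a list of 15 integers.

[15, 0, 1, 3, 0, 2, 0, 0, 4, 0, 1, 1, 3, 0, 1]

Z[0]=15
i=1: fresh scan; Z[1]=0
i=2: fresh scan; Z[2]=1 extend→box=[2,3)
i=3: fresh scan; Z[3]=3 extend→box=[3,6)
i=4: min(r-i=2, Z[1]=0)=0; Z[4]=0
i=5: min(r-i=1, Z[2]=1)=1; Z[5]=2 extend→box=[5,7)
i=6: min(r-i=1, Z[1]=0)=0; Z[6]=0
i=7: fresh scan; Z[7]=0
i=8: fresh scan; Z[8]=4 extend→box=[8,12)
i=9: min(r-i=3, Z[1]=0)=0; Z[9]=0
i=10: min(r-i=2, Z[2]=1)=1; Z[10]=1
i=11: min(r-i=1, Z[3]=3)=1; Z[11]=1
i=12: fresh scan; Z[12]=3 extend→box=[12,15)
i=13: min(r-i=2, Z[1]=0)=0; Z[13]=0
i=14: min(r-i=1, Z[2]=1)=1; Z[14]=1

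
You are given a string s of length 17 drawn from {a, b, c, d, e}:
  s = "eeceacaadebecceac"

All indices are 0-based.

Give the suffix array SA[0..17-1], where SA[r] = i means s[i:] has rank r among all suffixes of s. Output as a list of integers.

[6, 15, 4, 7, 10, 16, 5, 12, 13, 2, 8, 14, 3, 9, 11, 1, 0]

rank→(start, suffix):
  0 → (6, 'aadebecceac')
  1 → (15, 'ac')
  2 → (4, 'acaadebecceac')
  3 → (7, 'adebecceac')
  4 → (10, 'becceac')
  5 → (16, 'c')
  6 → (5, 'caadebecceac')
  7 → (12, 'cceac')
  8 → (13, 'ceac')
  9 → (2, 'ceacaadebecceac')
  10 → (8, 'debecceac')
  11 → (14, 'eac')
  12 → (3, 'eacaadebecceac')
  13 → (9, 'ebecceac')
  14 → (11, 'ecceac')
  15 → (1, 'eceacaadebecceac')
  16 → (0, 'eeceacaadebecceac')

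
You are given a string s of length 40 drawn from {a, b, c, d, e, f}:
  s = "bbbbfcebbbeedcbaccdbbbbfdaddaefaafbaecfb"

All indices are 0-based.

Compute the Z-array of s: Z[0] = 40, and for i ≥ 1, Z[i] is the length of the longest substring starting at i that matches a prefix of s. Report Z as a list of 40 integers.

Z[0]=40
i=1: outside box; Z[1]=3 grow→box=[1,4)
i=2: min(r-i=2, Z[1]=3)=2; Z[2]=2
i=3: min(r-i=1, Z[2]=2)=1; Z[3]=1
i=4: outside box; Z[4]=0
i=5: outside box; Z[5]=0
i=6: outside box; Z[6]=0
i=7: outside box; Z[7]=3 grow→box=[7,10)
i=8: min(r-i=2, Z[1]=3)=2; Z[8]=2
i=9: min(r-i=1, Z[2]=2)=1; Z[9]=1
i=10: outside box; Z[10]=0
i=11: outside box; Z[11]=0
i=12: outside box; Z[12]=0
i=13: outside box; Z[13]=0
i=14: outside box; Z[14]=1 grow→box=[14,15)
i=15: outside box; Z[15]=0
i=16: outside box; Z[16]=0
i=17: outside box; Z[17]=0
i=18: outside box; Z[18]=0
i=19: outside box; Z[19]=5 grow→box=[19,24)
i=20: min(r-i=4, Z[1]=3)=3; Z[20]=3
i=21: min(r-i=3, Z[2]=2)=2; Z[21]=2
i=22: min(r-i=2, Z[3]=1)=1; Z[22]=1
i=23: min(r-i=1, Z[4]=0)=0; Z[23]=0
i=24: outside box; Z[24]=0
i=25: outside box; Z[25]=0
i=26: outside box; Z[26]=0
i=27: outside box; Z[27]=0
i=28: outside box; Z[28]=0
i=29: outside box; Z[29]=0
i=30: outside box; Z[30]=0
i=31: outside box; Z[31]=0
i=32: outside box; Z[32]=0
i=33: outside box; Z[33]=0
i=34: outside box; Z[34]=1 grow→box=[34,35)
i=35: outside box; Z[35]=0
i=36: outside box; Z[36]=0
i=37: outside box; Z[37]=0
i=38: outside box; Z[38]=0
i=39: outside box; Z[39]=1 grow→box=[39,40)

[40, 3, 2, 1, 0, 0, 0, 3, 2, 1, 0, 0, 0, 0, 1, 0, 0, 0, 0, 5, 3, 2, 1, 0, 0, 0, 0, 0, 0, 0, 0, 0, 0, 0, 1, 0, 0, 0, 0, 1]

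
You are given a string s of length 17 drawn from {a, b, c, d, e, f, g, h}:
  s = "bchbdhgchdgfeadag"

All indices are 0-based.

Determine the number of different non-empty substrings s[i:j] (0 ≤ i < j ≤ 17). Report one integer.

rank→(start, suffix):
  0 → (13, 'adag')
  1 → (15, 'ag')
  2 → (0, 'bchbdhgchdgfeadag')
  3 → (3, 'bdhgchdgfeadag')
  4 → (1, 'chbdhgchdgfeadag')
  5 → (7, 'chdgfeadag')
  6 → (14, 'dag')
  7 → (9, 'dgfeadag')
  8 → (4, 'dhgchdgfeadag')
  9 → (12, 'eadag')
  10 → (11, 'feadag')
  11 → (16, 'g')
  12 → (6, 'gchdgfeadag')
  13 → (10, 'gfeadag')
  14 → (2, 'hbdhgchdgfeadag')
  15 → (8, 'hdgfeadag')
  16 → (5, 'hgchdgfeadag')

SA = [13, 15, 0, 3, 1, 7, 14, 9, 4, 12, 11, 16, 6, 10, 2, 8, 5]
rank  pair      lcp
   1  s[13:],s[15:]  1  'a'
   2  s[15:],s[0:]  0  ''
   3  s[0:],s[3:]  1  'b'
   4  s[3:],s[1:]  0  ''
   5  s[1:],s[7:]  2  'ch'
   6  s[7:],s[14:]  0  ''
   7  s[14:],s[9:]  1  'd'
   8  s[9:],s[4:]  1  'd'
   9  s[4:],s[12:]  0  ''
  10  s[12:],s[11:]  0  ''
  11  s[11:],s[16:]  0  ''
  12  s[16:],s[6:]  1  'g'
  13  s[6:],s[10:]  1  'g'
  14  s[10:],s[2:]  0  ''
  15  s[2:],s[8:]  1  'h'
  16  s[8:],s[5:]  1  'h'

n(n+1)/2 = 17·18/2 = 153
Σ LCP = 0 + 1 + 0 + 1 + 0 + 2 + 0 + 1 + 1 + 0 + 0 + 0 + 1 + 1 + 0 + 1 + 1 = 10
distinct = 153 − 10 = 143

143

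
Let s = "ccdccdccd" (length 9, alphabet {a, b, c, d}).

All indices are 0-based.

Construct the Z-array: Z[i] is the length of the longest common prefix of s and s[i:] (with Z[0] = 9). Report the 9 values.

[9, 1, 0, 6, 1, 0, 3, 1, 0]

Z[0]=9
i=1: fresh scan; Z[1]=1 scan→box=[1,2)
i=2: fresh scan; Z[2]=0
i=3: fresh scan; Z[3]=6 scan→box=[3,9)
i=4: min(r-i=5, Z[1]=1)=1; Z[4]=1
i=5: min(r-i=4, Z[2]=0)=0; Z[5]=0
i=6: min(r-i=3, Z[3]=6)=3; Z[6]=3
i=7: min(r-i=2, Z[4]=1)=1; Z[7]=1
i=8: min(r-i=1, Z[5]=0)=0; Z[8]=0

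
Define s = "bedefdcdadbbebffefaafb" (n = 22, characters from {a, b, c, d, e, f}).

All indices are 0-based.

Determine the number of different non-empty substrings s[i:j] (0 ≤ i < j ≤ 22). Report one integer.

sorted suffixes:
  #0 SA[0]=18  'aafb'
  #1 SA[1]=8  'adbbebffefaafb'
  #2 SA[2]=19  'afb'
  #3 SA[3]=21  'b'
  #4 SA[4]=10  'bbebffefaafb'
  #5 SA[5]=11  'bebffefaafb'
  #6 SA[6]=0  'bedefdcdadbbebffefaafb'
  #7 SA[7]=13  'bffefaafb'
  #8 SA[8]=6  'cdadbbebffefaafb'
  #9 SA[9]=7  'dadbbebffefaafb'
  #10 SA[10]=9  'dbbebffefaafb'
  #11 SA[11]=5  'dcdadbbebffefaafb'
  #12 SA[12]=2  'defdcdadbbebffefaafb'
  #13 SA[13]=12  'ebffefaafb'
  #14 SA[14]=1  'edefdcdadbbebffefaafb'
  #15 SA[15]=16  'efaafb'
  #16 SA[16]=3  'efdcdadbbebffefaafb'
  #17 SA[17]=17  'faafb'
  #18 SA[18]=20  'fb'
  #19 SA[19]=4  'fdcdadbbebffefaafb'
  #20 SA[20]=15  'fefaafb'
  #21 SA[21]=14  'ffefaafb'

SA = [18, 8, 19, 21, 10, 11, 0, 13, 6, 7, 9, 5, 2, 12, 1, 16, 3, 17, 20, 4, 15, 14]
rank  pair      lcp
   1  s[18:],s[8:]  1  'a'
   2  s[8:],s[19:]  1  'a'
   3  s[19:],s[21:]  0  ''
   4  s[21:],s[10:]  1  'b'
   5  s[10:],s[11:]  1  'b'
   6  s[11:],s[0:]  2  'be'
   7  s[0:],s[13:]  1  'b'
   8  s[13:],s[6:]  0  ''
   9  s[6:],s[7:]  0  ''
  10  s[7:],s[9:]  1  'd'
  11  s[9:],s[5:]  1  'd'
  12  s[5:],s[2:]  1  'd'
  13  s[2:],s[12:]  0  ''
  14  s[12:],s[1:]  1  'e'
  15  s[1:],s[16:]  1  'e'
  16  s[16:],s[3:]  2  'ef'
  17  s[3:],s[17:]  0  ''
  18  s[17:],s[20:]  1  'f'
  19  s[20:],s[4:]  1  'f'
  20  s[4:],s[15:]  1  'f'
  21  s[15:],s[14:]  1  'f'

n(n+1)/2 = 22·23/2 = 253
Σ LCP = 0 + 1 + 1 + 0 + 1 + 1 + 2 + 1 + 0 + 0 + 1 + 1 + 1 + 0 + 1 + 1 + 2 + 0 + 1 + 1 + 1 + 1 = 18
distinct = 253 − 18 = 235

235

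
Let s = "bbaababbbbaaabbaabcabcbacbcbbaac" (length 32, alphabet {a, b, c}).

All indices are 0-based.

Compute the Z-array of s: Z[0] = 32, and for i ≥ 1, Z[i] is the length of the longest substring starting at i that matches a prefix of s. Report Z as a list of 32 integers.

[32, 1, 0, 0, 1, 0, 2, 2, 4, 1, 0, 0, 0, 5, 1, 0, 0, 1, 0, 0, 1, 0, 1, 0, 0, 1, 0, 4, 1, 0, 0, 0]

Z[0]=32
i=1: fresh scan; Z[1]=1 scan→box=[1,2)
i=2: fresh scan; Z[2]=0
i=3: fresh scan; Z[3]=0
i=4: fresh scan; Z[4]=1 scan→box=[4,5)
i=5: fresh scan; Z[5]=0
i=6: fresh scan; Z[6]=2 scan→box=[6,8)
i=7: min(r-i=1, Z[1]=1)=1; Z[7]=2 scan→box=[7,9)
i=8: min(r-i=1, Z[1]=1)=1; Z[8]=4 scan→box=[8,12)
i=9: min(r-i=3, Z[1]=1)=1; Z[9]=1
i=10: min(r-i=2, Z[2]=0)=0; Z[10]=0
i=11: min(r-i=1, Z[3]=0)=0; Z[11]=0
i=12: fresh scan; Z[12]=0
i=13: fresh scan; Z[13]=5 scan→box=[13,18)
i=14: min(r-i=4, Z[1]=1)=1; Z[14]=1
i=15: min(r-i=3, Z[2]=0)=0; Z[15]=0
i=16: min(r-i=2, Z[3]=0)=0; Z[16]=0
i=17: min(r-i=1, Z[4]=1)=1; Z[17]=1
i=18: fresh scan; Z[18]=0
i=19: fresh scan; Z[19]=0
i=20: fresh scan; Z[20]=1 scan→box=[20,21)
i=21: fresh scan; Z[21]=0
i=22: fresh scan; Z[22]=1 scan→box=[22,23)
i=23: fresh scan; Z[23]=0
i=24: fresh scan; Z[24]=0
i=25: fresh scan; Z[25]=1 scan→box=[25,26)
i=26: fresh scan; Z[26]=0
i=27: fresh scan; Z[27]=4 scan→box=[27,31)
i=28: min(r-i=3, Z[1]=1)=1; Z[28]=1
i=29: min(r-i=2, Z[2]=0)=0; Z[29]=0
i=30: min(r-i=1, Z[3]=0)=0; Z[30]=0
i=31: fresh scan; Z[31]=0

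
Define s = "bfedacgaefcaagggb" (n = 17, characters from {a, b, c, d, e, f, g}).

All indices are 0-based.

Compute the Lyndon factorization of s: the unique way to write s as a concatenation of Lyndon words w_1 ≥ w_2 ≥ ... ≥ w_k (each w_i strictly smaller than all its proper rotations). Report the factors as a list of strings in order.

["bfed", "acgaefc", "aagggb"]

emit factor 1: 'bfed' (i=0, period=4)
emit factor 2: 'acgaefc' (i=4, period=7)
emit factor 3: 'aagggb' (i=11, period=6)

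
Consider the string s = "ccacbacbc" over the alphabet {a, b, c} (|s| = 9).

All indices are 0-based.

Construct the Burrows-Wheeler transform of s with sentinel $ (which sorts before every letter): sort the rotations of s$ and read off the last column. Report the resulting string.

ccbccbcaa$

rank  rotation    last
    0  $ccacbacbc  c
    1  acbacbc$cc  c
    2  acbc$ccacb  b
    3  bacbc$ccac  c
    4  bc$ccacbac  c
    5  c$ccacbacb  b
    6  cacbacbc$c  c
    7  cbacbc$cca  a
    8  cbc$ccacba  a
    9  ccacbacbc$  $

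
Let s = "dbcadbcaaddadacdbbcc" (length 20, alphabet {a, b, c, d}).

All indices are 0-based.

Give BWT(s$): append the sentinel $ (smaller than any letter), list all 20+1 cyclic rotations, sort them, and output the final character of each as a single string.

rank  rotation               last
    0  $dbcadbcaaddadacdbbcc  c
    1  aaddadacdbbcc$dbcadbc  c
    2  acdbbcc$dbcadbcaaddad  d
    3  adacdbbcc$dbcadbcaadd  d
    4  adbcaaddadacdbbcc$dbc  c
    5  addadacdbbcc$dbcadbca  a
    6  bbcc$dbcadbcaaddadacd  d
    7  bcaaddadacdbbcc$dbcad  d
    8  bcadbcaaddadacdbbcc$d  d
    9  bcc$dbcadbcaaddadacdb  b
   10  c$dbcadbcaaddadacdbbc  c
   11  caaddadacdbbcc$dbcadb  b
   12  cadbcaaddadacdbbcc$db  b
   13  cc$dbcadbcaaddadacdbb  b
   14  cdbbcc$dbcadbcaaddada  a
   15  dacdbbcc$dbcadbcaadda  a
   16  dadacdbbcc$dbcadbcaad  d
   17  dbbcc$dbcadbcaaddadac  c
   18  dbcaaddadacdbbcc$dbca  a
   19  dbcadbcaaddadacdbbcc$  $
   20  ddadacdbbcc$dbcadbcaa  a

ccddcadddbcbbbaadca$a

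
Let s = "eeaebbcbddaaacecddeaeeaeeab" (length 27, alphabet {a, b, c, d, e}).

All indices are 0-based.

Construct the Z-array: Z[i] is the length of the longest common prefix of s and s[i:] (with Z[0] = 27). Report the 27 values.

Z[0]=27
i=1: i≥r, start 0; Z[1]=1 extend→box=[1,2)
i=2: i≥r, start 0; Z[2]=0
i=3: i≥r, start 0; Z[3]=1 extend→box=[3,4)
i=4: i≥r, start 0; Z[4]=0
i=5: i≥r, start 0; Z[5]=0
i=6: i≥r, start 0; Z[6]=0
i=7: i≥r, start 0; Z[7]=0
i=8: i≥r, start 0; Z[8]=0
i=9: i≥r, start 0; Z[9]=0
i=10: i≥r, start 0; Z[10]=0
i=11: i≥r, start 0; Z[11]=0
i=12: i≥r, start 0; Z[12]=0
i=13: i≥r, start 0; Z[13]=0
i=14: i≥r, start 0; Z[14]=1 extend→box=[14,15)
i=15: i≥r, start 0; Z[15]=0
i=16: i≥r, start 0; Z[16]=0
i=17: i≥r, start 0; Z[17]=0
i=18: i≥r, start 0; Z[18]=1 extend→box=[18,19)
i=19: i≥r, start 0; Z[19]=0
i=20: i≥r, start 0; Z[20]=4 extend→box=[20,24)
i=21: min(r-i=3, Z[1]=1)=1; Z[21]=1
i=22: min(r-i=2, Z[2]=0)=0; Z[22]=0
i=23: min(r-i=1, Z[3]=1)=1; Z[23]=3 extend→box=[23,26)
i=24: min(r-i=2, Z[1]=1)=1; Z[24]=1
i=25: min(r-i=1, Z[2]=0)=0; Z[25]=0
i=26: i≥r, start 0; Z[26]=0

[27, 1, 0, 1, 0, 0, 0, 0, 0, 0, 0, 0, 0, 0, 1, 0, 0, 0, 1, 0, 4, 1, 0, 3, 1, 0, 0]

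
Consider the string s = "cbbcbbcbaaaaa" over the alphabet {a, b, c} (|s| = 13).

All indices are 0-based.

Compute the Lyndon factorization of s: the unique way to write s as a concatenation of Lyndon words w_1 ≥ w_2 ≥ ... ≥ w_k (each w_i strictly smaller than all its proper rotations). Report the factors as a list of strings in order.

emit factor 1: 'c' (i=0, period=1)
emit factor 2: 'bbc' (i=1, period=3)
emit factor 3: 'bbc' (i=4, period=3)
emit factor 4: 'b' (i=7, period=1)
emit factor 5: 'a' (i=8, period=1)
emit factor 6: 'a' (i=9, period=1)
emit factor 7: 'a' (i=10, period=1)
emit factor 8: 'a' (i=11, period=1)
emit factor 9: 'a' (i=12, period=1)

["c", "bbc", "bbc", "b", "a", "a", "a", "a", "a"]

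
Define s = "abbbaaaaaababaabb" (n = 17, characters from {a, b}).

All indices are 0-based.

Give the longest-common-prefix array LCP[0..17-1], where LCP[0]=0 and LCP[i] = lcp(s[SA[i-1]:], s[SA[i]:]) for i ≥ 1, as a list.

rank→(start, suffix):
  0 → (4, 'aaaaaababaabb')
  1 → (5, 'aaaaababaabb')
  2 → (6, 'aaaababaabb')
  3 → (7, 'aaababaabb')
  4 → (8, 'aababaabb')
  5 → (13, 'aabb')
  6 → (11, 'abaabb')
  7 → (9, 'ababaabb')
  8 → (14, 'abb')
  9 → (0, 'abbbaaaaaababaabb')
  10 → (16, 'b')
  11 → (3, 'baaaaaababaabb')
  12 → (12, 'baabb')
  13 → (10, 'babaabb')
  14 → (15, 'bb')
  15 → (2, 'bbaaaaaababaabb')
  16 → (1, 'bbbaaaaaababaabb')

SA = [4, 5, 6, 7, 8, 13, 11, 9, 14, 0, 16, 3, 12, 10, 15, 2, 1]
rank  pair      lcp
   1  s[4:],s[5:]  5  'aaaaa'
   2  s[5:],s[6:]  4  'aaaa'
   3  s[6:],s[7:]  3  'aaa'
   4  s[7:],s[8:]  2  'aa'
   5  s[8:],s[13:]  3  'aab'
   6  s[13:],s[11:]  1  'a'
   7  s[11:],s[9:]  3  'aba'
   8  s[9:],s[14:]  2  'ab'
   9  s[14:],s[0:]  3  'abb'
  10  s[0:],s[16:]  0  ''
  11  s[16:],s[3:]  1  'b'
  12  s[3:],s[12:]  3  'baa'
  13  s[12:],s[10:]  2  'ba'
  14  s[10:],s[15:]  1  'b'
  15  s[15:],s[2:]  2  'bb'
  16  s[2:],s[1:]  2  'bb'

[0, 5, 4, 3, 2, 3, 1, 3, 2, 3, 0, 1, 3, 2, 1, 2, 2]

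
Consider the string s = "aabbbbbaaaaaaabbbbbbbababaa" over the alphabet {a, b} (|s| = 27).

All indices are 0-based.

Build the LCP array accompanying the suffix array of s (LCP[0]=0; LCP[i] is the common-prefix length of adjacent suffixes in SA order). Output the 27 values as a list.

[0, 1, 2, 6, 5, 4, 3, 2, 7, 1, 3, 2, 6, 0, 3, 2, 4, 1, 3, 2, 4, 3, 5, 4, 6, 5, 6]

sorted suffixes:
  #0 SA[0]=26  'a'
  #1 SA[1]=25  'aa'
  #2 SA[2]=7  'aaaaaaabbbbbbbababaa'
  #3 SA[3]=8  'aaaaaabbbbbbbababaa'
  #4 SA[4]=9  'aaaaabbbbbbbababaa'
  #5 SA[5]=10  'aaaabbbbbbbababaa'
  #6 SA[6]=11  'aaabbbbbbbababaa'
  #7 SA[7]=0  'aabbbbbaaaaaaabbbbbbbababaa'
  #8 SA[8]=12  'aabbbbbbbababaa'
  #9 SA[9]=23  'abaa'
  #10 SA[10]=21  'ababaa'
  #11 SA[11]=1  'abbbbbaaaaaaabbbbbbbababaa'
  #12 SA[12]=13  'abbbbbbbababaa'
  #13 SA[13]=24  'baa'
  #14 SA[14]=6  'baaaaaaabbbbbbbababaa'
  #15 SA[15]=22  'babaa'
  #16 SA[16]=20  'bababaa'
  #17 SA[17]=5  'bbaaaaaaabbbbbbbababaa'
  #18 SA[18]=19  'bbababaa'
  #19 SA[19]=4  'bbbaaaaaaabbbbbbbababaa'
  #20 SA[20]=18  'bbbababaa'
  #21 SA[21]=3  'bbbbaaaaaaabbbbbbbababaa'
  #22 SA[22]=17  'bbbbababaa'
  #23 SA[23]=2  'bbbbbaaaaaaabbbbbbbababaa'
  #24 SA[24]=16  'bbbbbababaa'
  #25 SA[25]=15  'bbbbbbababaa'
  #26 SA[26]=14  'bbbbbbbababaa'

SA = [26, 25, 7, 8, 9, 10, 11, 0, 12, 23, 21, 1, 13, 24, 6, 22, 20, 5, 19, 4, 18, 3, 17, 2, 16, 15, 14]
rank  pair      lcp
   1  s[26:],s[25:]  1  'a'
   2  s[25:],s[7:]  2  'aa'
   3  s[7:],s[8:]  6  'aaaaaa'
   4  s[8:],s[9:]  5  'aaaaa'
   5  s[9:],s[10:]  4  'aaaa'
   6  s[10:],s[11:]  3  'aaa'
   7  s[11:],s[0:]  2  'aa'
   8  s[0:],s[12:]  7  'aabbbbb'
   9  s[12:],s[23:]  1  'a'
  10  s[23:],s[21:]  3  'aba'
  11  s[21:],s[1:]  2  'ab'
  12  s[1:],s[13:]  6  'abbbbb'
  13  s[13:],s[24:]  0  ''
  14  s[24:],s[6:]  3  'baa'
  15  s[6:],s[22:]  2  'ba'
  16  s[22:],s[20:]  4  'baba'
  17  s[20:],s[5:]  1  'b'
  18  s[5:],s[19:]  3  'bba'
  19  s[19:],s[4:]  2  'bb'
  20  s[4:],s[18:]  4  'bbba'
  21  s[18:],s[3:]  3  'bbb'
  22  s[3:],s[17:]  5  'bbbba'
  23  s[17:],s[2:]  4  'bbbb'
  24  s[2:],s[16:]  6  'bbbbba'
  25  s[16:],s[15:]  5  'bbbbb'
  26  s[15:],s[14:]  6  'bbbbbb'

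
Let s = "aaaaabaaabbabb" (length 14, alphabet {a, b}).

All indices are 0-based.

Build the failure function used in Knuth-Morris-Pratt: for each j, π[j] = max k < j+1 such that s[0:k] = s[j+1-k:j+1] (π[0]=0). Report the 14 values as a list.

π[0] = 0
j=1 s[j]='a': π[1]=1 (border 'a')
j=2 s[j]='a': π[2]=2 (border 'aa')
j=3 s[j]='a': π[3]=3 (border 'aaa')
j=4 s[j]='a': π[4]=4 (border 'aaaa')
j=5 s[j]='b': k: 4→3→2→1→0; π[5]=0 (border '')
j=6 s[j]='a': π[6]=1 (border 'a')
j=7 s[j]='a': π[7]=2 (border 'aa')
j=8 s[j]='a': π[8]=3 (border 'aaa')
j=9 s[j]='b': k: 3→2→1→0; π[9]=0 (border '')
j=10 s[j]='b': π[10]=0 (border '')
j=11 s[j]='a': π[11]=1 (border 'a')
j=12 s[j]='b': k: 1→0; π[12]=0 (border '')
j=13 s[j]='b': π[13]=0 (border '')

[0, 1, 2, 3, 4, 0, 1, 2, 3, 0, 0, 1, 0, 0]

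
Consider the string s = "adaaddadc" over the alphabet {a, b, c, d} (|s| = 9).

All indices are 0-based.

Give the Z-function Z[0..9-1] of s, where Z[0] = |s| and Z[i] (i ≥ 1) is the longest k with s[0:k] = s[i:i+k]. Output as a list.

Z[0]=9
i=1: outside box; Z[1]=0
i=2: outside box; Z[2]=1 scan→box=[2,3)
i=3: outside box; Z[3]=2 scan→box=[3,5)
i=4: min(r-i=1, Z[1]=0)=0; Z[4]=0
i=5: outside box; Z[5]=0
i=6: outside box; Z[6]=2 scan→box=[6,8)
i=7: min(r-i=1, Z[1]=0)=0; Z[7]=0
i=8: outside box; Z[8]=0

[9, 0, 1, 2, 0, 0, 2, 0, 0]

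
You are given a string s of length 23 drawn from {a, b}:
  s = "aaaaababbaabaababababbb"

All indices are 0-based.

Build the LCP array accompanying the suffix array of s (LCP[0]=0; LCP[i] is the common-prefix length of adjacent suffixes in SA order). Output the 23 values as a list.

sorted suffixes:
  #0 SA[0]=0  'aaaaababbaabaababababbb'
  #1 SA[1]=1  'aaaababbaabaababababbb'
  #2 SA[2]=2  'aaababbaabaababababbb'
  #3 SA[3]=9  'aabaababababbb'
  #4 SA[4]=12  'aababababbb'
  #5 SA[5]=3  'aababbaabaababababbb'
  #6 SA[6]=10  'abaababababbb'
  #7 SA[7]=13  'ababababbb'
  #8 SA[8]=15  'abababbb'
  #9 SA[9]=4  'ababbaabaababababbb'
  #10 SA[10]=17  'ababbb'
  #11 SA[11]=6  'abbaabaababababbb'
  #12 SA[12]=19  'abbb'
  #13 SA[13]=22  'b'
  #14 SA[14]=8  'baabaababababbb'
  #15 SA[15]=11  'baababababbb'
  #16 SA[16]=14  'babababbb'
  #17 SA[17]=16  'bababbb'
  #18 SA[18]=5  'babbaabaababababbb'
  #19 SA[19]=18  'babbb'
  #20 SA[20]=21  'bb'
  #21 SA[21]=7  'bbaabaababababbb'
  #22 SA[22]=20  'bbb'

SA = [0, 1, 2, 9, 12, 3, 10, 13, 15, 4, 17, 6, 19, 22, 8, 11, 14, 16, 5, 18, 21, 7, 20]
rank  pair      lcp
   1  s[0:],s[1:]  4  'aaaa'
   2  s[1:],s[2:]  3  'aaa'
   3  s[2:],s[9:]  2  'aa'
   4  s[9:],s[12:]  4  'aaba'
   5  s[12:],s[3:]  5  'aabab'
   6  s[3:],s[10:]  1  'a'
   7  s[10:],s[13:]  3  'aba'
   8  s[13:],s[15:]  6  'ababab'
   9  s[15:],s[4:]  4  'abab'
  10  s[4:],s[17:]  5  'ababb'
  11  s[17:],s[6:]  2  'ab'
  12  s[6:],s[19:]  3  'abb'
  13  s[19:],s[22:]  0  ''
  14  s[22:],s[8:]  1  'b'
  15  s[8:],s[11:]  5  'baaba'
  16  s[11:],s[14:]  2  'ba'
  17  s[14:],s[16:]  5  'babab'
  18  s[16:],s[5:]  3  'bab'
  19  s[5:],s[18:]  4  'babb'
  20  s[18:],s[21:]  1  'b'
  21  s[21:],s[7:]  2  'bb'
  22  s[7:],s[20:]  2  'bb'

[0, 4, 3, 2, 4, 5, 1, 3, 6, 4, 5, 2, 3, 0, 1, 5, 2, 5, 3, 4, 1, 2, 2]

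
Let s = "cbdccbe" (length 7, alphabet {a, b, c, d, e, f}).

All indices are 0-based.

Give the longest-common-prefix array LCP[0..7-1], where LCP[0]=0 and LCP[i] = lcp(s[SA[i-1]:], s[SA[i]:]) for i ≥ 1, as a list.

rank→(start, suffix):
  0 → (1, 'bdccbe')
  1 → (5, 'be')
  2 → (0, 'cbdccbe')
  3 → (4, 'cbe')
  4 → (3, 'ccbe')
  5 → (2, 'dccbe')
  6 → (6, 'e')

SA = [1, 5, 0, 4, 3, 2, 6]
rank  pair      lcp
   1  s[1:],s[5:]  1  'b'
   2  s[5:],s[0:]  0  ''
   3  s[0:],s[4:]  2  'cb'
   4  s[4:],s[3:]  1  'c'
   5  s[3:],s[2:]  0  ''
   6  s[2:],s[6:]  0  ''

[0, 1, 0, 2, 1, 0, 0]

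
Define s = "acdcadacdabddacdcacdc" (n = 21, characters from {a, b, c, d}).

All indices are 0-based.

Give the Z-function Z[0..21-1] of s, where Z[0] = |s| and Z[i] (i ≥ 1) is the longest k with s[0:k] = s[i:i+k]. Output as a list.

[21, 0, 0, 0, 1, 0, 3, 0, 0, 1, 0, 0, 0, 5, 0, 0, 0, 4, 0, 0, 0]

Z[0]=21
i=1: i≥r, start 0; Z[1]=0
i=2: i≥r, start 0; Z[2]=0
i=3: i≥r, start 0; Z[3]=0
i=4: i≥r, start 0; Z[4]=1 grow→box=[4,5)
i=5: i≥r, start 0; Z[5]=0
i=6: i≥r, start 0; Z[6]=3 grow→box=[6,9)
i=7: min(r-i=2, Z[1]=0)=0; Z[7]=0
i=8: min(r-i=1, Z[2]=0)=0; Z[8]=0
i=9: i≥r, start 0; Z[9]=1 grow→box=[9,10)
i=10: i≥r, start 0; Z[10]=0
i=11: i≥r, start 0; Z[11]=0
i=12: i≥r, start 0; Z[12]=0
i=13: i≥r, start 0; Z[13]=5 grow→box=[13,18)
i=14: min(r-i=4, Z[1]=0)=0; Z[14]=0
i=15: min(r-i=3, Z[2]=0)=0; Z[15]=0
i=16: min(r-i=2, Z[3]=0)=0; Z[16]=0
i=17: min(r-i=1, Z[4]=1)=1; Z[17]=4 grow→box=[17,21)
i=18: min(r-i=3, Z[1]=0)=0; Z[18]=0
i=19: min(r-i=2, Z[2]=0)=0; Z[19]=0
i=20: min(r-i=1, Z[3]=0)=0; Z[20]=0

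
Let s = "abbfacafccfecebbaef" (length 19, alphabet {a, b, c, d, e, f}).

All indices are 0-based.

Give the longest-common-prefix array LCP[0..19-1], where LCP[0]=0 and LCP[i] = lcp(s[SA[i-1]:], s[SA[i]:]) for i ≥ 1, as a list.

[0, 1, 1, 1, 0, 1, 2, 1, 0, 1, 1, 1, 0, 1, 1, 0, 1, 1, 1]

rank | idx | suffix
   0 |   0 | abbfacafccfecebbaef
   1 |   4 | acafccfecebbaef
   2 |  16 | aef
   3 |   6 | afccfecebbaef
   4 |  15 | baef
   5 |  14 | bbaef
   6 |   1 | bbfacafccfecebbaef
   7 |   2 | bfacafccfecebbaef
   8 |   5 | cafccfecebbaef
   9 |   8 | ccfecebbaef
  10 |  12 | cebbaef
  11 |   9 | cfecebbaef
  12 |  13 | ebbaef
  13 |  11 | ecebbaef
  14 |  17 | ef
  15 |  18 | f
  16 |   3 | facafccfecebbaef
  17 |   7 | fccfecebbaef
  18 |  10 | fecebbaef

SA = [0, 4, 16, 6, 15, 14, 1, 2, 5, 8, 12, 9, 13, 11, 17, 18, 3, 7, 10]
[i] adj suffixes → lcp
  [1] 0/4 → 1 ('a')
  [2] 4/16 → 1 ('a')
  [3] 16/6 → 1 ('a')
  [4] 6/15 → 0 ('')
  [5] 15/14 → 1 ('b')
  [6] 14/1 → 2 ('bb')
  [7] 1/2 → 1 ('b')
  [8] 2/5 → 0 ('')
  [9] 5/8 → 1 ('c')
  [10] 8/12 → 1 ('c')
  [11] 12/9 → 1 ('c')
  [12] 9/13 → 0 ('')
  [13] 13/11 → 1 ('e')
  [14] 11/17 → 1 ('e')
  [15] 17/18 → 0 ('')
  [16] 18/3 → 1 ('f')
  [17] 3/7 → 1 ('f')
  [18] 7/10 → 1 ('f')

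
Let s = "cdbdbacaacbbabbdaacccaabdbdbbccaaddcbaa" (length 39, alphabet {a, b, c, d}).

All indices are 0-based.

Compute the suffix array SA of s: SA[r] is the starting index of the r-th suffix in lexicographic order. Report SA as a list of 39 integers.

rank | idx | suffix
   0 |  38 | a
   1 |  37 | aa
   2 |  21 | aabdbdbbccaaddcbaa
   3 |   7 | aacbbabbdaacccaabdbdbbccaaddcbaa
   4 |  16 | aacccaabdbdbbccaaddcbaa
   5 |  31 | aaddcbaa
   6 |  12 | abbdaacccaabdbdbbccaaddcbaa
   7 |  22 | abdbdbbccaaddcbaa
   8 |   5 | acaacbbabbdaacccaabdbdbbccaaddcbaa
   9 |   8 | acbbabbdaacccaabdbdbbccaaddcbaa
  10 |  17 | acccaabdbdbbccaaddcbaa
  11 |  32 | addcbaa
  12 |  36 | baa
  13 |  11 | babbdaacccaabdbdbbccaaddcbaa
  14 |   4 | bacaacbbabbdaacccaabdbdbbccaaddcbaa
  15 |  10 | bbabbdaacccaabdbdbbccaaddcbaa
  16 |  27 | bbccaaddcbaa
  17 |  13 | bbdaacccaabdbdbbccaaddcbaa
  18 |  28 | bccaaddcbaa
  19 |  14 | bdaacccaabdbdbbccaaddcbaa
  20 |   2 | bdbacaacbbabbdaacccaabdbdbbccaaddcbaa
  21 |  25 | bdbbccaaddcbaa
  22 |  23 | bdbdbbccaaddcbaa
  23 |  20 | caabdbdbbccaaddcbaa
  24 |   6 | caacbbabbdaacccaabdbdbbccaaddcbaa
  25 |  30 | caaddcbaa
  26 |  35 | cbaa
  27 |   9 | cbbabbdaacccaabdbdbbccaaddcbaa
  28 |  19 | ccaabdbdbbccaaddcbaa
  29 |  29 | ccaaddcbaa
  30 |  18 | cccaabdbdbbccaaddcbaa
  31 |   0 | cdbdbacaacbbabbdaacccaabdbdbbccaaddcbaa
  32 |  15 | daacccaabdbdbbccaaddcbaa
  33 |   3 | dbacaacbbabbdaacccaabdbdbbccaaddcbaa
  34 |  26 | dbbccaaddcbaa
  35 |   1 | dbdbacaacbbabbdaacccaabdbdbbccaaddcbaa
  36 |  24 | dbdbbccaaddcbaa
  37 |  34 | dcbaa
  38 |  33 | ddcbaa

[38, 37, 21, 7, 16, 31, 12, 22, 5, 8, 17, 32, 36, 11, 4, 10, 27, 13, 28, 14, 2, 25, 23, 20, 6, 30, 35, 9, 19, 29, 18, 0, 15, 3, 26, 1, 24, 34, 33]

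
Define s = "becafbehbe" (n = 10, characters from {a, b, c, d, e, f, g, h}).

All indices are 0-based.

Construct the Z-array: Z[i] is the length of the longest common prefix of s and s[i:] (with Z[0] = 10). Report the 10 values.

[10, 0, 0, 0, 0, 2, 0, 0, 2, 0]

Z[0]=10
i=1: outside box; Z[1]=0
i=2: outside box; Z[2]=0
i=3: outside box; Z[3]=0
i=4: outside box; Z[4]=0
i=5: outside box; Z[5]=2 grow→box=[5,7)
i=6: min(r-i=1, Z[1]=0)=0; Z[6]=0
i=7: outside box; Z[7]=0
i=8: outside box; Z[8]=2 grow→box=[8,10)
i=9: min(r-i=1, Z[1]=0)=0; Z[9]=0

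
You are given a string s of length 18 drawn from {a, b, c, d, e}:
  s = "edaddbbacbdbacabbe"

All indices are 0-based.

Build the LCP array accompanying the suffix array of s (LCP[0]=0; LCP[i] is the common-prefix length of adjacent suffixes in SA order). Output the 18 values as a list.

sorted suffixes:
  #0 SA[0]=14  'abbe'
  #1 SA[1]=12  'acabbe'
  #2 SA[2]=7  'acbdbacabbe'
  #3 SA[3]=2  'addbbacbdbacabbe'
  #4 SA[4]=11  'bacabbe'
  #5 SA[5]=6  'bacbdbacabbe'
  #6 SA[6]=5  'bbacbdbacabbe'
  #7 SA[7]=15  'bbe'
  #8 SA[8]=9  'bdbacabbe'
  #9 SA[9]=16  'be'
  #10 SA[10]=13  'cabbe'
  #11 SA[11]=8  'cbdbacabbe'
  #12 SA[12]=1  'daddbbacbdbacabbe'
  #13 SA[13]=10  'dbacabbe'
  #14 SA[14]=4  'dbbacbdbacabbe'
  #15 SA[15]=3  'ddbbacbdbacabbe'
  #16 SA[16]=17  'e'
  #17 SA[17]=0  'edaddbbacbdbacabbe'

SA = [14, 12, 7, 2, 11, 6, 5, 15, 9, 16, 13, 8, 1, 10, 4, 3, 17, 0]
[i] adj suffixes → lcp
  [1] 14/12 → 1 ('a')
  [2] 12/7 → 2 ('ac')
  [3] 7/2 → 1 ('a')
  [4] 2/11 → 0 ('')
  [5] 11/6 → 3 ('bac')
  [6] 6/5 → 1 ('b')
  [7] 5/15 → 2 ('bb')
  [8] 15/9 → 1 ('b')
  [9] 9/16 → 1 ('b')
  [10] 16/13 → 0 ('')
  [11] 13/8 → 1 ('c')
  [12] 8/1 → 0 ('')
  [13] 1/10 → 1 ('d')
  [14] 10/4 → 2 ('db')
  [15] 4/3 → 1 ('d')
  [16] 3/17 → 0 ('')
  [17] 17/0 → 1 ('e')

[0, 1, 2, 1, 0, 3, 1, 2, 1, 1, 0, 1, 0, 1, 2, 1, 0, 1]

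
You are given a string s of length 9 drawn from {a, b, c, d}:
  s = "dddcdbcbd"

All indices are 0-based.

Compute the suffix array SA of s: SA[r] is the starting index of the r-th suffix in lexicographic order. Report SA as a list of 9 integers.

[5, 7, 6, 3, 8, 4, 2, 1, 0]

sorted suffixes:
  #0 SA[0]=5  'bcbd'
  #1 SA[1]=7  'bd'
  #2 SA[2]=6  'cbd'
  #3 SA[3]=3  'cdbcbd'
  #4 SA[4]=8  'd'
  #5 SA[5]=4  'dbcbd'
  #6 SA[6]=2  'dcdbcbd'
  #7 SA[7]=1  'ddcdbcbd'
  #8 SA[8]=0  'dddcdbcbd'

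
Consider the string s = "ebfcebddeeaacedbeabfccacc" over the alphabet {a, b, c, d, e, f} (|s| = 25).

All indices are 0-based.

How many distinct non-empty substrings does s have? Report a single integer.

298

sorted suffixes:
  #0 SA[0]=10  'aacedbeabfccacc'
  #1 SA[1]=17  'abfccacc'
  #2 SA[2]=22  'acc'
  #3 SA[3]=11  'acedbeabfccacc'
  #4 SA[4]=5  'bddeeaacedbeabfccacc'
  #5 SA[5]=15  'beabfccacc'
  #6 SA[6]=18  'bfccacc'
  #7 SA[7]=1  'bfcebddeeaacedbeabfccacc'
  #8 SA[8]=24  'c'
  #9 SA[9]=21  'cacc'
  #10 SA[10]=23  'cc'
  #11 SA[11]=20  'ccacc'
  #12 SA[12]=3  'cebddeeaacedbeabfccacc'
  #13 SA[13]=12  'cedbeabfccacc'
  #14 SA[14]=14  'dbeabfccacc'
  #15 SA[15]=6  'ddeeaacedbeabfccacc'
  #16 SA[16]=7  'deeaacedbeabfccacc'
  #17 SA[17]=9  'eaacedbeabfccacc'
  #18 SA[18]=16  'eabfccacc'
  #19 SA[19]=4  'ebddeeaacedbeabfccacc'
  #20 SA[20]=0  'ebfcebddeeaacedbeabfccacc'
  #21 SA[21]=13  'edbeabfccacc'
  #22 SA[22]=8  'eeaacedbeabfccacc'
  #23 SA[23]=19  'fccacc'
  #24 SA[24]=2  'fcebddeeaacedbeabfccacc'

SA = [10, 17, 22, 11, 5, 15, 18, 1, 24, 21, 23, 20, 3, 12, 14, 6, 7, 9, 16, 4, 0, 13, 8, 19, 2]
[i] adj suffixes → lcp
  [1] 10/17 → 1 ('a')
  [2] 17/22 → 1 ('a')
  [3] 22/11 → 2 ('ac')
  [4] 11/5 → 0 ('')
  [5] 5/15 → 1 ('b')
  [6] 15/18 → 1 ('b')
  [7] 18/1 → 3 ('bfc')
  [8] 1/24 → 0 ('')
  [9] 24/21 → 1 ('c')
  [10] 21/23 → 1 ('c')
  [11] 23/20 → 2 ('cc')
  [12] 20/3 → 1 ('c')
  [13] 3/12 → 2 ('ce')
  [14] 12/14 → 0 ('')
  [15] 14/6 → 1 ('d')
  [16] 6/7 → 1 ('d')
  [17] 7/9 → 0 ('')
  [18] 9/16 → 2 ('ea')
  [19] 16/4 → 1 ('e')
  [20] 4/0 → 2 ('eb')
  [21] 0/13 → 1 ('e')
  [22] 13/8 → 1 ('e')
  [23] 8/19 → 0 ('')
  [24] 19/2 → 2 ('fc')

n(n+1)/2 = 25·26/2 = 325
Σ LCP = 0 + 1 + 1 + 2 + 0 + 1 + 1 + 3 + 0 + 1 + 1 + 2 + 1 + 2 + 0 + 1 + 1 + 0 + 2 + 1 + 2 + 1 + 1 + 0 + 2 = 27
distinct = 325 − 27 = 298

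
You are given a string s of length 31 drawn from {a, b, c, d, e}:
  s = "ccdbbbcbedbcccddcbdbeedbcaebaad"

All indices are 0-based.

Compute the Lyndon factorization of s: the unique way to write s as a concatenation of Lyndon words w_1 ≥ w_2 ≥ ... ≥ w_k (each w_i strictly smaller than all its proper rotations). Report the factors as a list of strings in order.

["ccd", "bbbcbedbcccddcbdbeedbc", "aeb", "aad"]

emit factor 1: 'ccd' (i=0, period=3)
emit factor 2: 'bbbcbedbcccddcbdbeedbc' (i=3, period=22)
emit factor 3: 'aeb' (i=25, period=3)
emit factor 4: 'aad' (i=28, period=3)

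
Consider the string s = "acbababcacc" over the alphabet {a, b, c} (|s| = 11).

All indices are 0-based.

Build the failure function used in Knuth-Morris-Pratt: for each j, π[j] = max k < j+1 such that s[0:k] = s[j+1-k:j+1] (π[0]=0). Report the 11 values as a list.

[0, 0, 0, 1, 0, 1, 0, 0, 1, 2, 0]

π[0] = 0
j=1 s[j]='c': π[1]=0 (border '')
j=2 s[j]='b': π[2]=0 (border '')
j=3 s[j]='a': π[3]=1 (border 'a')
j=4 s[j]='b': k: 1→0; π[4]=0 (border '')
j=5 s[j]='a': π[5]=1 (border 'a')
j=6 s[j]='b': k: 1→0; π[6]=0 (border '')
j=7 s[j]='c': π[7]=0 (border '')
j=8 s[j]='a': π[8]=1 (border 'a')
j=9 s[j]='c': π[9]=2 (border 'ac')
j=10 s[j]='c': k: 2→0; π[10]=0 (border '')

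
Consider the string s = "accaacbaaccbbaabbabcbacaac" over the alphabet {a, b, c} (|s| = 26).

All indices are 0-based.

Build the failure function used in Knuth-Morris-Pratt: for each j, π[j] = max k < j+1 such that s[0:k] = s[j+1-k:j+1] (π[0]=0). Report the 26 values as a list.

π[0] = 0
j=1 s[j]='c': π[1]=0 (border '')
j=2 s[j]='c': π[2]=0 (border '')
j=3 s[j]='a': π[3]=1 (border 'a')
j=4 s[j]='a': k: 1→0; π[4]=1 (border 'a')
j=5 s[j]='c': π[5]=2 (border 'ac')
j=6 s[j]='b': k: 2→0; π[6]=0 (border '')
j=7 s[j]='a': π[7]=1 (border 'a')
j=8 s[j]='a': k: 1→0; π[8]=1 (border 'a')
j=9 s[j]='c': π[9]=2 (border 'ac')
j=10 s[j]='c': π[10]=3 (border 'acc')
j=11 s[j]='b': k: 3→0; π[11]=0 (border '')
j=12 s[j]='b': π[12]=0 (border '')
j=13 s[j]='a': π[13]=1 (border 'a')
j=14 s[j]='a': k: 1→0; π[14]=1 (border 'a')
j=15 s[j]='b': k: 1→0; π[15]=0 (border '')
j=16 s[j]='b': π[16]=0 (border '')
j=17 s[j]='a': π[17]=1 (border 'a')
j=18 s[j]='b': k: 1→0; π[18]=0 (border '')
j=19 s[j]='c': π[19]=0 (border '')
j=20 s[j]='b': π[20]=0 (border '')
j=21 s[j]='a': π[21]=1 (border 'a')
j=22 s[j]='c': π[22]=2 (border 'ac')
j=23 s[j]='a': k: 2→0; π[23]=1 (border 'a')
j=24 s[j]='a': k: 1→0; π[24]=1 (border 'a')
j=25 s[j]='c': π[25]=2 (border 'ac')

[0, 0, 0, 1, 1, 2, 0, 1, 1, 2, 3, 0, 0, 1, 1, 0, 0, 1, 0, 0, 0, 1, 2, 1, 1, 2]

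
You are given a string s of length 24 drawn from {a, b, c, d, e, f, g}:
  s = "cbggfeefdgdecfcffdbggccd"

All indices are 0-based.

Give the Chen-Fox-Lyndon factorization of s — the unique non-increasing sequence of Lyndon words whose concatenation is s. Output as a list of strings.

["c", "bggfeefdgdecfcffd", "bggccd"]

emit factor 1: 'c' (i=0, period=1)
emit factor 2: 'bggfeefdgdecfcffd' (i=1, period=17)
emit factor 3: 'bggccd' (i=18, period=6)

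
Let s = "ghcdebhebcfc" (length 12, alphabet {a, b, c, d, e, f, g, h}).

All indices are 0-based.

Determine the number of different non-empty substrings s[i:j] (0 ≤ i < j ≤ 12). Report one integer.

rank | idx | suffix
   0 |   8 | bcfc
   1 |   5 | bhebcfc
   2 |  11 | c
   3 |   2 | cdebhebcfc
   4 |   9 | cfc
   5 |   3 | debhebcfc
   6 |   7 | ebcfc
   7 |   4 | ebhebcfc
   8 |  10 | fc
   9 |   0 | ghcdebhebcfc
  10 |   1 | hcdebhebcfc
  11 |   6 | hebcfc

SA = [8, 5, 11, 2, 9, 3, 7, 4, 10, 0, 1, 6]
[i] adj suffixes → lcp
  [1] 8/5 → 1 ('b')
  [2] 5/11 → 0 ('')
  [3] 11/2 → 1 ('c')
  [4] 2/9 → 1 ('c')
  [5] 9/3 → 0 ('')
  [6] 3/7 → 0 ('')
  [7] 7/4 → 2 ('eb')
  [8] 4/10 → 0 ('')
  [9] 10/0 → 0 ('')
  [10] 0/1 → 0 ('')
  [11] 1/6 → 1 ('h')

n(n+1)/2 = 12·13/2 = 78
Σ LCP = 0 + 1 + 0 + 1 + 1 + 0 + 0 + 2 + 0 + 0 + 0 + 1 = 6
distinct = 78 − 6 = 72

72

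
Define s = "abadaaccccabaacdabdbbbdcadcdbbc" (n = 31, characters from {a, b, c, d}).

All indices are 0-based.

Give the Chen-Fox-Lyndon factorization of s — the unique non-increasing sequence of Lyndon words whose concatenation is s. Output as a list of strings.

emit factor 1: 'abad' (i=0, period=4)
emit factor 2: 'aaccccabaacdabdbbbdcadcdbbc' (i=4, period=27)

["abad", "aaccccabaacdabdbbbdcadcdbbc"]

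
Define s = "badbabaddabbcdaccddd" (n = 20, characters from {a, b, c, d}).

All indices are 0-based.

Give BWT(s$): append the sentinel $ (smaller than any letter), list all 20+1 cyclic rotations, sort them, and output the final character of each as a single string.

rank  rotation               last
    0  $badbabaddabbcdaccddd  d
    1  abaddabbcdaccddd$badb  b
    2  abbcdaccddd$badbabadd  d
    3  accddd$badbabaddabbcd  d
    4  adbabaddabbcdaccddd$b  b
    5  addabbcdaccddd$badbab  b
    6  babaddabbcdaccddd$bad  d
    7  badbabaddabbcdaccddd$  $
    8  baddabbcdaccddd$badba  a
    9  bbcdaccddd$badbabadda  a
   10  bcdaccddd$badbabaddab  b
   11  ccddd$badbabaddabbcda  a
   12  cdaccddd$badbabaddabb  b
   13  cddd$badbabaddabbcdac  c
   14  d$badbabaddabbcdaccdd  d
   15  dabbcdaccddd$badbabad  d
   16  daccddd$badbabaddabbc  c
   17  dbabaddabbcdaccddd$ba  a
   18  dd$badbabaddabbcdaccd  d
   19  ddabbcdaccddd$badbaba  a
   20  ddd$badbabaddabbcdacc  c

dbddbbd$aababcddcadac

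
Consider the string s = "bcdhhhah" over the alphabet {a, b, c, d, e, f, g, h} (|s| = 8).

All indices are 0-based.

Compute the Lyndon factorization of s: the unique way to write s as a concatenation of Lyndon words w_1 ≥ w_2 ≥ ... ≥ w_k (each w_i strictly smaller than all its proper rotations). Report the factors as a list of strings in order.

["bcdhhh", "ah"]

emit factor 1: 'bcdhhh' (i=0, period=6)
emit factor 2: 'ah' (i=6, period=2)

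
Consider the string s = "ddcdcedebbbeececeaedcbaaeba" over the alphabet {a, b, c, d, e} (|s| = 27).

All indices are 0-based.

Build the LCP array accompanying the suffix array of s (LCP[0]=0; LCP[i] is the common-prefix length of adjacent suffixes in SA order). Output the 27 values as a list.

rank | idx | suffix
   0 |  26 | a
   1 |  22 | aaeba
   2 |  23 | aeba
   3 |  17 | aedcbaaeba
   4 |  25 | ba
   5 |  21 | baaeba
   6 |   8 | bbbeececeaedcbaaeba
   7 |   9 | bbeececeaedcbaaeba
   8 |  10 | beececeaedcbaaeba
   9 |  20 | cbaaeba
  10 |   2 | cdcedebbbeececeaedcbaaeba
  11 |  15 | ceaedcbaaeba
  12 |  13 | ceceaedcbaaeba
  13 |   4 | cedebbbeececeaedcbaaeba
  14 |  19 | dcbaaeba
  15 |   1 | dcdcedebbbeececeaedcbaaeba
  16 |   3 | dcedebbbeececeaedcbaaeba
  17 |   0 | ddcdcedebbbeececeaedcbaaeba
  18 |   6 | debbbeececeaedcbaaeba
  19 |  16 | eaedcbaaeba
  20 |  24 | eba
  21 |   7 | ebbbeececeaedcbaaeba
  22 |  14 | eceaedcbaaeba
  23 |  12 | ececeaedcbaaeba
  24 |  18 | edcbaaeba
  25 |   5 | edebbbeececeaedcbaaeba
  26 |  11 | eececeaedcbaaeba

SA = [26, 22, 23, 17, 25, 21, 8, 9, 10, 20, 2, 15, 13, 4, 19, 1, 3, 0, 6, 16, 24, 7, 14, 12, 18, 5, 11]
[i] adj suffixes → lcp
  [1] 26/22 → 1 ('a')
  [2] 22/23 → 1 ('a')
  [3] 23/17 → 2 ('ae')
  [4] 17/25 → 0 ('')
  [5] 25/21 → 2 ('ba')
  [6] 21/8 → 1 ('b')
  [7] 8/9 → 2 ('bb')
  [8] 9/10 → 1 ('b')
  [9] 10/20 → 0 ('')
  [10] 20/2 → 1 ('c')
  [11] 2/15 → 1 ('c')
  [12] 15/13 → 2 ('ce')
  [13] 13/4 → 2 ('ce')
  [14] 4/19 → 0 ('')
  [15] 19/1 → 2 ('dc')
  [16] 1/3 → 2 ('dc')
  [17] 3/0 → 1 ('d')
  [18] 0/6 → 1 ('d')
  [19] 6/16 → 0 ('')
  [20] 16/24 → 1 ('e')
  [21] 24/7 → 2 ('eb')
  [22] 7/14 → 1 ('e')
  [23] 14/12 → 3 ('ece')
  [24] 12/18 → 1 ('e')
  [25] 18/5 → 2 ('ed')
  [26] 5/11 → 1 ('e')

[0, 1, 1, 2, 0, 2, 1, 2, 1, 0, 1, 1, 2, 2, 0, 2, 2, 1, 1, 0, 1, 2, 1, 3, 1, 2, 1]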